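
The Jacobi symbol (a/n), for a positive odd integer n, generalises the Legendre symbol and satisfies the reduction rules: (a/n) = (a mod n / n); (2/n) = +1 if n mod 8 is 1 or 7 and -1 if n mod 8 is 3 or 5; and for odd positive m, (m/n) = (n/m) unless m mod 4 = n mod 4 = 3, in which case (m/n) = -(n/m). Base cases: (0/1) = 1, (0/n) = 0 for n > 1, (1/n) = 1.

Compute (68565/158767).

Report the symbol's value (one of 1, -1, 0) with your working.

reciprocity: (68565/158767) = +1·(158767/68565) since 68565 mod 4 = 1, 158767 mod 4 = 3; sign now +1
(158767/68565) = (21637/68565)   [reduce mod 68565]
reciprocity: (21637/68565) = +1·(68565/21637) since 21637 mod 4 = 1, 68565 mod 4 = 1; sign now +1
(68565/21637) = (3654/21637)   [reduce mod 21637]
3654 = 2^1·1827; (2/21637) = -1 since 21637 mod 8 = 5, so (3654/21637) = (-1)^1·(1827/21637); sign now -1
reciprocity: (1827/21637) = +1·(21637/1827) since 1827 mod 4 = 3, 21637 mod 4 = 1; sign now -1
(21637/1827) = (1540/1827)   [reduce mod 1827]
1540 = 2^2·385; (2/1827) = -1 since 1827 mod 8 = 3, so (1540/1827) = (-1)^2·(385/1827); sign now -1
reciprocity: (385/1827) = +1·(1827/385) since 385 mod 4 = 1, 1827 mod 4 = 3; sign now -1
(1827/385) = (287/385)   [reduce mod 385]
reciprocity: (287/385) = +1·(385/287) since 287 mod 4 = 3, 385 mod 4 = 1; sign now -1
(385/287) = (98/287)   [reduce mod 287]
98 = 2^1·49; (2/287) = +1 since 287 mod 8 = 7, so (98/287) = (+1)^1·(49/287); sign now -1
reciprocity: (49/287) = +1·(287/49) since 49 mod 4 = 1, 287 mod 4 = 3; sign now -1
(287/49) = (42/49)   [reduce mod 49]
42 = 2^1·21; (2/49) = +1 since 49 mod 8 = 1, so (42/49) = (+1)^1·(21/49); sign now -1
reciprocity: (21/49) = +1·(49/21) since 21 mod 4 = 1, 49 mod 4 = 1; sign now -1
(49/21) = (7/21)   [reduce mod 21]
reciprocity: (7/21) = +1·(21/7) since 7 mod 4 = 3, 21 mod 4 = 1; sign now -1
(21/7) = (0/7)   [reduce mod 7]
(0/7) = 0   [gcd(a, n) > 1]; final value = 0

0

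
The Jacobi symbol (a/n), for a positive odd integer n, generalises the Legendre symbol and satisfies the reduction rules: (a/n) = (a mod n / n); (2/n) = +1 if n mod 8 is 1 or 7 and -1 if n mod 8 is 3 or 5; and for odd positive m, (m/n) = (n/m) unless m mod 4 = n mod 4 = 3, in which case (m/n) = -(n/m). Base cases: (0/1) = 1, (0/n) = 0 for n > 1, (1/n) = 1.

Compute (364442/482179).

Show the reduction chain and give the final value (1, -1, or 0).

-1

factor out 2^1: 364442 = 2^1·182221; with 482179 mod 8 = 3, (2/482179) = -1; sign now -1; continue with (182221/482179)
flip (182221/482179) -> (482179/182221): both odd, 182221 mod 4 = 1, 482179 mod 4 = 3, so the flip contributes +1; sign now -1
(482179/182221): 482179 mod 182221 = 117737, so (482179/182221) = (117737/182221)
flip (117737/182221) -> (182221/117737): both odd, 117737 mod 4 = 1, 182221 mod 4 = 1, so the flip contributes +1; sign now -1
(182221/117737): 182221 mod 117737 = 64484, so (182221/117737) = (64484/117737)
factor out 2^2: 64484 = 2^2·16121; with 117737 mod 8 = 1, (2/117737) = +1; sign now -1; continue with (16121/117737)
flip (16121/117737) -> (117737/16121): both odd, 16121 mod 4 = 1, 117737 mod 4 = 1, so the flip contributes +1; sign now -1
(117737/16121): 117737 mod 16121 = 4890, so (117737/16121) = (4890/16121)
factor out 2^1: 4890 = 2^1·2445; with 16121 mod 8 = 1, (2/16121) = +1; sign now -1; continue with (2445/16121)
flip (2445/16121) -> (16121/2445): both odd, 2445 mod 4 = 1, 16121 mod 4 = 1, so the flip contributes +1; sign now -1
(16121/2445): 16121 mod 2445 = 1451, so (16121/2445) = (1451/2445)
flip (1451/2445) -> (2445/1451): both odd, 1451 mod 4 = 3, 2445 mod 4 = 1, so the flip contributes +1; sign now -1
(2445/1451): 2445 mod 1451 = 994, so (2445/1451) = (994/1451)
factor out 2^1: 994 = 2^1·497; with 1451 mod 8 = 3, (2/1451) = -1; sign now +1; continue with (497/1451)
flip (497/1451) -> (1451/497): both odd, 497 mod 4 = 1, 1451 mod 4 = 3, so the flip contributes +1; sign now +1
(1451/497): 1451 mod 497 = 457, so (1451/497) = (457/497)
flip (457/497) -> (497/457): both odd, 457 mod 4 = 1, 497 mod 4 = 1, so the flip contributes +1; sign now +1
(497/457): 497 mod 457 = 40, so (497/457) = (40/457)
factor out 2^3: 40 = 2^3·5; with 457 mod 8 = 1, (2/457) = +1; sign now +1; continue with (5/457)
flip (5/457) -> (457/5): both odd, 5 mod 4 = 1, 457 mod 4 = 1, so the flip contributes +1; sign now +1
(457/5): 457 mod 5 = 2, so (457/5) = (2/5)
factor out 2^1: 2 = 2^1·1; with 5 mod 8 = 5, (2/5) = -1; sign now -1; continue with (1/5)
reached (1/5) = 1, so the symbol is -1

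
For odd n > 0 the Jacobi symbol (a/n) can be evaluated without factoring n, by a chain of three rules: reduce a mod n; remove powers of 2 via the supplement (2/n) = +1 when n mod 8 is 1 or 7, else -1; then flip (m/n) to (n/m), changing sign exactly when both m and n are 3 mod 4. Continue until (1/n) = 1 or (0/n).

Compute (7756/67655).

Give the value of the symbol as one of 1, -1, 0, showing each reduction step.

0

7756 = 2^2·1939; (2/67655) = +1 since 67655 mod 8 = 7, so (7756/67655) = (+1)^2·(1939/67655); sign now +1
reciprocity: (1939/67655) = -1·(67655/1939) since 1939 mod 4 = 3, 67655 mod 4 = 3; sign now -1
(67655/1939) = (1729/1939)   [reduce mod 1939]
reciprocity: (1729/1939) = +1·(1939/1729) since 1729 mod 4 = 1, 1939 mod 4 = 3; sign now -1
(1939/1729) = (210/1729)   [reduce mod 1729]
210 = 2^1·105; (2/1729) = +1 since 1729 mod 8 = 1, so (210/1729) = (+1)^1·(105/1729); sign now -1
reciprocity: (105/1729) = +1·(1729/105) since 105 mod 4 = 1, 1729 mod 4 = 1; sign now -1
(1729/105) = (49/105)   [reduce mod 105]
reciprocity: (49/105) = +1·(105/49) since 49 mod 4 = 1, 105 mod 4 = 1; sign now -1
(105/49) = (7/49)   [reduce mod 49]
reciprocity: (7/49) = +1·(49/7) since 7 mod 4 = 3, 49 mod 4 = 1; sign now -1
(49/7) = (0/7)   [reduce mod 7]
(0/7) = 0   [gcd(a, n) > 1]; final value = 0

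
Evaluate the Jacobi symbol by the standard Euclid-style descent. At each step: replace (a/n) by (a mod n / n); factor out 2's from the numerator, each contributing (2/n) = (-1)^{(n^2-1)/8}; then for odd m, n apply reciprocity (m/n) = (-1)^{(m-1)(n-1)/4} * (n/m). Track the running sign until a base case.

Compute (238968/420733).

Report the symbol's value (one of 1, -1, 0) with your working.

-1

factor out 2^3: 238968 = 2^3·29871; with 420733 mod 8 = 5, (2/420733) = -1; sign now -1; continue with (29871/420733)
flip (29871/420733) -> (420733/29871): both odd, 29871 mod 4 = 3, 420733 mod 4 = 1, so the flip contributes +1; sign now -1
(420733/29871): 420733 mod 29871 = 2539, so (420733/29871) = (2539/29871)
flip (2539/29871) -> (29871/2539): both odd, 2539 mod 4 = 3, 29871 mod 4 = 3, so the flip contributes -1; sign now +1
(29871/2539): 29871 mod 2539 = 1942, so (29871/2539) = (1942/2539)
factor out 2^1: 1942 = 2^1·971; with 2539 mod 8 = 3, (2/2539) = -1; sign now -1; continue with (971/2539)
flip (971/2539) -> (2539/971): both odd, 971 mod 4 = 3, 2539 mod 4 = 3, so the flip contributes -1; sign now +1
(2539/971): 2539 mod 971 = 597, so (2539/971) = (597/971)
flip (597/971) -> (971/597): both odd, 597 mod 4 = 1, 971 mod 4 = 3, so the flip contributes +1; sign now +1
(971/597): 971 mod 597 = 374, so (971/597) = (374/597)
factor out 2^1: 374 = 2^1·187; with 597 mod 8 = 5, (2/597) = -1; sign now -1; continue with (187/597)
flip (187/597) -> (597/187): both odd, 187 mod 4 = 3, 597 mod 4 = 1, so the flip contributes +1; sign now -1
(597/187): 597 mod 187 = 36, so (597/187) = (36/187)
factor out 2^2: 36 = 2^2·9; with 187 mod 8 = 3, (2/187) = -1; sign now -1; continue with (9/187)
flip (9/187) -> (187/9): both odd, 9 mod 4 = 1, 187 mod 4 = 3, so the flip contributes +1; sign now -1
(187/9): 187 mod 9 = 7, so (187/9) = (7/9)
flip (7/9) -> (9/7): both odd, 7 mod 4 = 3, 9 mod 4 = 1, so the flip contributes +1; sign now -1
(9/7): 9 mod 7 = 2, so (9/7) = (2/7)
factor out 2^1: 2 = 2^1·1; with 7 mod 8 = 7, (2/7) = +1; sign now -1; continue with (1/7)
reached (1/7) = 1, so the symbol is -1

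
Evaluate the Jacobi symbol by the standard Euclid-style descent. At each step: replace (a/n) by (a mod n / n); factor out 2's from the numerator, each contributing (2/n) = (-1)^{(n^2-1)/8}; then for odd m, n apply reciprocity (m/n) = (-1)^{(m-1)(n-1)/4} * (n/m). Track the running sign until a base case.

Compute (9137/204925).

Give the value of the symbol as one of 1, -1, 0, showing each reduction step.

flip (9137/204925) -> (204925/9137): both odd, 9137 mod 4 = 1, 204925 mod 4 = 1, so the flip contributes +1; sign now +1
(204925/9137): 204925 mod 9137 = 3911, so (204925/9137) = (3911/9137)
flip (3911/9137) -> (9137/3911): both odd, 3911 mod 4 = 3, 9137 mod 4 = 1, so the flip contributes +1; sign now +1
(9137/3911): 9137 mod 3911 = 1315, so (9137/3911) = (1315/3911)
flip (1315/3911) -> (3911/1315): both odd, 1315 mod 4 = 3, 3911 mod 4 = 3, so the flip contributes -1; sign now -1
(3911/1315): 3911 mod 1315 = 1281, so (3911/1315) = (1281/1315)
flip (1281/1315) -> (1315/1281): both odd, 1281 mod 4 = 1, 1315 mod 4 = 3, so the flip contributes +1; sign now -1
(1315/1281): 1315 mod 1281 = 34, so (1315/1281) = (34/1281)
factor out 2^1: 34 = 2^1·17; with 1281 mod 8 = 1, (2/1281) = +1; sign now -1; continue with (17/1281)
flip (17/1281) -> (1281/17): both odd, 17 mod 4 = 1, 1281 mod 4 = 1, so the flip contributes +1; sign now -1
(1281/17): 1281 mod 17 = 6, so (1281/17) = (6/17)
factor out 2^1: 6 = 2^1·3; with 17 mod 8 = 1, (2/17) = +1; sign now -1; continue with (3/17)
flip (3/17) -> (17/3): both odd, 3 mod 4 = 3, 17 mod 4 = 1, so the flip contributes +1; sign now -1
(17/3): 17 mod 3 = 2, so (17/3) = (2/3)
factor out 2^1: 2 = 2^1·1; with 3 mod 8 = 3, (2/3) = -1; sign now +1; continue with (1/3)
reached (1/3) = 1, so the symbol is +1

1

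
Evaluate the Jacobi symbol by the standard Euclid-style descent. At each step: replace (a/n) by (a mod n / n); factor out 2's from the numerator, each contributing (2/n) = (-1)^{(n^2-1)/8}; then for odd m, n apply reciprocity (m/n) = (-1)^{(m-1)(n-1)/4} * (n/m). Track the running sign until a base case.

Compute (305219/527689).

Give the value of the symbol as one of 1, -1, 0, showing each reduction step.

-1

flip (305219/527689) -> (527689/305219): both odd, 305219 mod 4 = 3, 527689 mod 4 = 1, so the flip contributes +1; sign now +1
(527689/305219): 527689 mod 305219 = 222470, so (527689/305219) = (222470/305219)
factor out 2^1: 222470 = 2^1·111235; with 305219 mod 8 = 3, (2/305219) = -1; sign now -1; continue with (111235/305219)
flip (111235/305219) -> (305219/111235): both odd, 111235 mod 4 = 3, 305219 mod 4 = 3, so the flip contributes -1; sign now +1
(305219/111235): 305219 mod 111235 = 82749, so (305219/111235) = (82749/111235)
flip (82749/111235) -> (111235/82749): both odd, 82749 mod 4 = 1, 111235 mod 4 = 3, so the flip contributes +1; sign now +1
(111235/82749): 111235 mod 82749 = 28486, so (111235/82749) = (28486/82749)
factor out 2^1: 28486 = 2^1·14243; with 82749 mod 8 = 5, (2/82749) = -1; sign now -1; continue with (14243/82749)
flip (14243/82749) -> (82749/14243): both odd, 14243 mod 4 = 3, 82749 mod 4 = 1, so the flip contributes +1; sign now -1
(82749/14243): 82749 mod 14243 = 11534, so (82749/14243) = (11534/14243)
factor out 2^1: 11534 = 2^1·5767; with 14243 mod 8 = 3, (2/14243) = -1; sign now +1; continue with (5767/14243)
flip (5767/14243) -> (14243/5767): both odd, 5767 mod 4 = 3, 14243 mod 4 = 3, so the flip contributes -1; sign now -1
(14243/5767): 14243 mod 5767 = 2709, so (14243/5767) = (2709/5767)
flip (2709/5767) -> (5767/2709): both odd, 2709 mod 4 = 1, 5767 mod 4 = 3, so the flip contributes +1; sign now -1
(5767/2709): 5767 mod 2709 = 349, so (5767/2709) = (349/2709)
flip (349/2709) -> (2709/349): both odd, 349 mod 4 = 1, 2709 mod 4 = 1, so the flip contributes +1; sign now -1
(2709/349): 2709 mod 349 = 266, so (2709/349) = (266/349)
factor out 2^1: 266 = 2^1·133; with 349 mod 8 = 5, (2/349) = -1; sign now +1; continue with (133/349)
flip (133/349) -> (349/133): both odd, 133 mod 4 = 1, 349 mod 4 = 1, so the flip contributes +1; sign now +1
(349/133): 349 mod 133 = 83, so (349/133) = (83/133)
flip (83/133) -> (133/83): both odd, 83 mod 4 = 3, 133 mod 4 = 1, so the flip contributes +1; sign now +1
(133/83): 133 mod 83 = 50, so (133/83) = (50/83)
factor out 2^1: 50 = 2^1·25; with 83 mod 8 = 3, (2/83) = -1; sign now -1; continue with (25/83)
flip (25/83) -> (83/25): both odd, 25 mod 4 = 1, 83 mod 4 = 3, so the flip contributes +1; sign now -1
(83/25): 83 mod 25 = 8, so (83/25) = (8/25)
factor out 2^3: 8 = 2^3·1; with 25 mod 8 = 1, (2/25) = +1; sign now -1; continue with (1/25)
reached (1/25) = 1, so the symbol is -1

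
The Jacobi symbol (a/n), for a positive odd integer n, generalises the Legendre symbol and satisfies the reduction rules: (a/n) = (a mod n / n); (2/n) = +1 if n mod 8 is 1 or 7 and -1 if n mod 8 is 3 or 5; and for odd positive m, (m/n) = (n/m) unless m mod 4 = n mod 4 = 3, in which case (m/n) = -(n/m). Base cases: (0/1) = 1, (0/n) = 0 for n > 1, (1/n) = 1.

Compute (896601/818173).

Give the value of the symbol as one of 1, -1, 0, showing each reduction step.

-1

(896601/818173): 896601 mod 818173 = 78428, so (896601/818173) = (78428/818173)
factor out 2^2: 78428 = 2^2·19607; with 818173 mod 8 = 5, (2/818173) = -1; sign now +1; continue with (19607/818173)
flip (19607/818173) -> (818173/19607): both odd, 19607 mod 4 = 3, 818173 mod 4 = 1, so the flip contributes +1; sign now +1
(818173/19607): 818173 mod 19607 = 14286, so (818173/19607) = (14286/19607)
factor out 2^1: 14286 = 2^1·7143; with 19607 mod 8 = 7, (2/19607) = +1; sign now +1; continue with (7143/19607)
flip (7143/19607) -> (19607/7143): both odd, 7143 mod 4 = 3, 19607 mod 4 = 3, so the flip contributes -1; sign now -1
(19607/7143): 19607 mod 7143 = 5321, so (19607/7143) = (5321/7143)
flip (5321/7143) -> (7143/5321): both odd, 5321 mod 4 = 1, 7143 mod 4 = 3, so the flip contributes +1; sign now -1
(7143/5321): 7143 mod 5321 = 1822, so (7143/5321) = (1822/5321)
factor out 2^1: 1822 = 2^1·911; with 5321 mod 8 = 1, (2/5321) = +1; sign now -1; continue with (911/5321)
flip (911/5321) -> (5321/911): both odd, 911 mod 4 = 3, 5321 mod 4 = 1, so the flip contributes +1; sign now -1
(5321/911): 5321 mod 911 = 766, so (5321/911) = (766/911)
factor out 2^1: 766 = 2^1·383; with 911 mod 8 = 7, (2/911) = +1; sign now -1; continue with (383/911)
flip (383/911) -> (911/383): both odd, 383 mod 4 = 3, 911 mod 4 = 3, so the flip contributes -1; sign now +1
(911/383): 911 mod 383 = 145, so (911/383) = (145/383)
flip (145/383) -> (383/145): both odd, 145 mod 4 = 1, 383 mod 4 = 3, so the flip contributes +1; sign now +1
(383/145): 383 mod 145 = 93, so (383/145) = (93/145)
flip (93/145) -> (145/93): both odd, 93 mod 4 = 1, 145 mod 4 = 1, so the flip contributes +1; sign now +1
(145/93): 145 mod 93 = 52, so (145/93) = (52/93)
factor out 2^2: 52 = 2^2·13; with 93 mod 8 = 5, (2/93) = -1; sign now +1; continue with (13/93)
flip (13/93) -> (93/13): both odd, 13 mod 4 = 1, 93 mod 4 = 1, so the flip contributes +1; sign now +1
(93/13): 93 mod 13 = 2, so (93/13) = (2/13)
factor out 2^1: 2 = 2^1·1; with 13 mod 8 = 5, (2/13) = -1; sign now -1; continue with (1/13)
reached (1/13) = 1, so the symbol is -1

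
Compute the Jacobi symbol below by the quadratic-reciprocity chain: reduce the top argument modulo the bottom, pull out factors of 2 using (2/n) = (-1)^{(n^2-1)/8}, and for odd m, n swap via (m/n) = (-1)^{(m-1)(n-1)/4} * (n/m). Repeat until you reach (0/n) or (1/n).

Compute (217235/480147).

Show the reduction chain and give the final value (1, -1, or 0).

reciprocity: (217235/480147) = -1·(480147/217235) since 217235 mod 4 = 3, 480147 mod 4 = 3; sign now -1
(480147/217235) = (45677/217235)   [reduce mod 217235]
reciprocity: (45677/217235) = +1·(217235/45677) since 45677 mod 4 = 1, 217235 mod 4 = 3; sign now -1
(217235/45677) = (34527/45677)   [reduce mod 45677]
reciprocity: (34527/45677) = +1·(45677/34527) since 34527 mod 4 = 3, 45677 mod 4 = 1; sign now -1
(45677/34527) = (11150/34527)   [reduce mod 34527]
11150 = 2^1·5575; (2/34527) = +1 since 34527 mod 8 = 7, so (11150/34527) = (+1)^1·(5575/34527); sign now -1
reciprocity: (5575/34527) = -1·(34527/5575) since 5575 mod 4 = 3, 34527 mod 4 = 3; sign now +1
(34527/5575) = (1077/5575)   [reduce mod 5575]
reciprocity: (1077/5575) = +1·(5575/1077) since 1077 mod 4 = 1, 5575 mod 4 = 3; sign now +1
(5575/1077) = (190/1077)   [reduce mod 1077]
190 = 2^1·95; (2/1077) = -1 since 1077 mod 8 = 5, so (190/1077) = (-1)^1·(95/1077); sign now -1
reciprocity: (95/1077) = +1·(1077/95) since 95 mod 4 = 3, 1077 mod 4 = 1; sign now -1
(1077/95) = (32/95)   [reduce mod 95]
32 = 2^5·1; (2/95) = +1 since 95 mod 8 = 7, so (32/95) = (+1)^5·(1/95); sign now -1
(1/95) = 1; final value = sign = -1

-1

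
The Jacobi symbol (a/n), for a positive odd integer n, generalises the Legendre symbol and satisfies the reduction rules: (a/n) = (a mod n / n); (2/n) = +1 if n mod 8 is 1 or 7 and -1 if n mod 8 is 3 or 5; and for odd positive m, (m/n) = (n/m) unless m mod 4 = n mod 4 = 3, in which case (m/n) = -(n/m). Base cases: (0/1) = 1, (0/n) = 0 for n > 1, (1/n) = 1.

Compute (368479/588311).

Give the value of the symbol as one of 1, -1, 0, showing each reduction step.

-1

flip (368479/588311) -> (588311/368479): both odd, 368479 mod 4 = 3, 588311 mod 4 = 3, so the flip contributes -1; sign now -1
(588311/368479): 588311 mod 368479 = 219832, so (588311/368479) = (219832/368479)
factor out 2^3: 219832 = 2^3·27479; with 368479 mod 8 = 7, (2/368479) = +1; sign now -1; continue with (27479/368479)
flip (27479/368479) -> (368479/27479): both odd, 27479 mod 4 = 3, 368479 mod 4 = 3, so the flip contributes -1; sign now +1
(368479/27479): 368479 mod 27479 = 11252, so (368479/27479) = (11252/27479)
factor out 2^2: 11252 = 2^2·2813; with 27479 mod 8 = 7, (2/27479) = +1; sign now +1; continue with (2813/27479)
flip (2813/27479) -> (27479/2813): both odd, 2813 mod 4 = 1, 27479 mod 4 = 3, so the flip contributes +1; sign now +1
(27479/2813): 27479 mod 2813 = 2162, so (27479/2813) = (2162/2813)
factor out 2^1: 2162 = 2^1·1081; with 2813 mod 8 = 5, (2/2813) = -1; sign now -1; continue with (1081/2813)
flip (1081/2813) -> (2813/1081): both odd, 1081 mod 4 = 1, 2813 mod 4 = 1, so the flip contributes +1; sign now -1
(2813/1081): 2813 mod 1081 = 651, so (2813/1081) = (651/1081)
flip (651/1081) -> (1081/651): both odd, 651 mod 4 = 3, 1081 mod 4 = 1, so the flip contributes +1; sign now -1
(1081/651): 1081 mod 651 = 430, so (1081/651) = (430/651)
factor out 2^1: 430 = 2^1·215; with 651 mod 8 = 3, (2/651) = -1; sign now +1; continue with (215/651)
flip (215/651) -> (651/215): both odd, 215 mod 4 = 3, 651 mod 4 = 3, so the flip contributes -1; sign now -1
(651/215): 651 mod 215 = 6, so (651/215) = (6/215)
factor out 2^1: 6 = 2^1·3; with 215 mod 8 = 7, (2/215) = +1; sign now -1; continue with (3/215)
flip (3/215) -> (215/3): both odd, 3 mod 4 = 3, 215 mod 4 = 3, so the flip contributes -1; sign now +1
(215/3): 215 mod 3 = 2, so (215/3) = (2/3)
factor out 2^1: 2 = 2^1·1; with 3 mod 8 = 3, (2/3) = -1; sign now -1; continue with (1/3)
reached (1/3) = 1, so the symbol is -1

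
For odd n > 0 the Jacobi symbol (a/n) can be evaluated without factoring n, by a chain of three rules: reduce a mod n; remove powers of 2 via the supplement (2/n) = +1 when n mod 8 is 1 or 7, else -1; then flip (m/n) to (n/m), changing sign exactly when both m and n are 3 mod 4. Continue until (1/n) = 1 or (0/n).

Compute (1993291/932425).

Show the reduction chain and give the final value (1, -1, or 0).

(1993291/932425): 1993291 mod 932425 = 128441, so (1993291/932425) = (128441/932425)
flip (128441/932425) -> (932425/128441): both odd, 128441 mod 4 = 1, 932425 mod 4 = 1, so the flip contributes +1; sign now +1
(932425/128441): 932425 mod 128441 = 33338, so (932425/128441) = (33338/128441)
factor out 2^1: 33338 = 2^1·16669; with 128441 mod 8 = 1, (2/128441) = +1; sign now +1; continue with (16669/128441)
flip (16669/128441) -> (128441/16669): both odd, 16669 mod 4 = 1, 128441 mod 4 = 1, so the flip contributes +1; sign now +1
(128441/16669): 128441 mod 16669 = 11758, so (128441/16669) = (11758/16669)
factor out 2^1: 11758 = 2^1·5879; with 16669 mod 8 = 5, (2/16669) = -1; sign now -1; continue with (5879/16669)
flip (5879/16669) -> (16669/5879): both odd, 5879 mod 4 = 3, 16669 mod 4 = 1, so the flip contributes +1; sign now -1
(16669/5879): 16669 mod 5879 = 4911, so (16669/5879) = (4911/5879)
flip (4911/5879) -> (5879/4911): both odd, 4911 mod 4 = 3, 5879 mod 4 = 3, so the flip contributes -1; sign now +1
(5879/4911): 5879 mod 4911 = 968, so (5879/4911) = (968/4911)
factor out 2^3: 968 = 2^3·121; with 4911 mod 8 = 7, (2/4911) = +1; sign now +1; continue with (121/4911)
flip (121/4911) -> (4911/121): both odd, 121 mod 4 = 1, 4911 mod 4 = 3, so the flip contributes +1; sign now +1
(4911/121): 4911 mod 121 = 71, so (4911/121) = (71/121)
flip (71/121) -> (121/71): both odd, 71 mod 4 = 3, 121 mod 4 = 1, so the flip contributes +1; sign now +1
(121/71): 121 mod 71 = 50, so (121/71) = (50/71)
factor out 2^1: 50 = 2^1·25; with 71 mod 8 = 7, (2/71) = +1; sign now +1; continue with (25/71)
flip (25/71) -> (71/25): both odd, 25 mod 4 = 1, 71 mod 4 = 3, so the flip contributes +1; sign now +1
(71/25): 71 mod 25 = 21, so (71/25) = (21/25)
flip (21/25) -> (25/21): both odd, 21 mod 4 = 1, 25 mod 4 = 1, so the flip contributes +1; sign now +1
(25/21): 25 mod 21 = 4, so (25/21) = (4/21)
factor out 2^2: 4 = 2^2·1; with 21 mod 8 = 5, (2/21) = -1; sign now +1; continue with (1/21)
reached (1/21) = 1, so the symbol is +1

1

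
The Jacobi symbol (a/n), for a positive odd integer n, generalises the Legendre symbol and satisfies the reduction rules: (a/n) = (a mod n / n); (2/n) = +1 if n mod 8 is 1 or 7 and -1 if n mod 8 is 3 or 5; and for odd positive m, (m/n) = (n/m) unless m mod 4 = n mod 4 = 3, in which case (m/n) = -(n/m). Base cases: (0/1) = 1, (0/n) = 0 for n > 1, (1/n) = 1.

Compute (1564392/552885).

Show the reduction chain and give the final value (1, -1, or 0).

0

(1564392/552885) = (458622/552885)   [reduce mod 552885]
458622 = 2^1·229311; (2/552885) = -1 since 552885 mod 8 = 5, so (458622/552885) = (-1)^1·(229311/552885); sign now -1
reciprocity: (229311/552885) = +1·(552885/229311) since 229311 mod 4 = 3, 552885 mod 4 = 1; sign now -1
(552885/229311) = (94263/229311)   [reduce mod 229311]
reciprocity: (94263/229311) = -1·(229311/94263) since 94263 mod 4 = 3, 229311 mod 4 = 3; sign now +1
(229311/94263) = (40785/94263)   [reduce mod 94263]
reciprocity: (40785/94263) = +1·(94263/40785) since 40785 mod 4 = 1, 94263 mod 4 = 3; sign now +1
(94263/40785) = (12693/40785)   [reduce mod 40785]
reciprocity: (12693/40785) = +1·(40785/12693) since 12693 mod 4 = 1, 40785 mod 4 = 1; sign now +1
(40785/12693) = (2706/12693)   [reduce mod 12693]
2706 = 2^1·1353; (2/12693) = -1 since 12693 mod 8 = 5, so (2706/12693) = (-1)^1·(1353/12693); sign now -1
reciprocity: (1353/12693) = +1·(12693/1353) since 1353 mod 4 = 1, 12693 mod 4 = 1; sign now -1
(12693/1353) = (516/1353)   [reduce mod 1353]
516 = 2^2·129; (2/1353) = +1 since 1353 mod 8 = 1, so (516/1353) = (+1)^2·(129/1353); sign now -1
reciprocity: (129/1353) = +1·(1353/129) since 129 mod 4 = 1, 1353 mod 4 = 1; sign now -1
(1353/129) = (63/129)   [reduce mod 129]
reciprocity: (63/129) = +1·(129/63) since 63 mod 4 = 3, 129 mod 4 = 1; sign now -1
(129/63) = (3/63)   [reduce mod 63]
reciprocity: (3/63) = -1·(63/3) since 3 mod 4 = 3, 63 mod 4 = 3; sign now +1
(63/3) = (0/3)   [reduce mod 3]
(0/3) = 0   [gcd(a, n) > 1]; final value = 0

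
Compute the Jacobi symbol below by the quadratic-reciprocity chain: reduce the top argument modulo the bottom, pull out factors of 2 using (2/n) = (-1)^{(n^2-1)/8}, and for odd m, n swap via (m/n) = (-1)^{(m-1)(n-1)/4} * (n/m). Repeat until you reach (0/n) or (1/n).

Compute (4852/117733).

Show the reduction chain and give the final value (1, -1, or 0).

-1

factor out 2^2: 4852 = 2^2·1213; with 117733 mod 8 = 5, (2/117733) = -1; sign now +1; continue with (1213/117733)
flip (1213/117733) -> (117733/1213): both odd, 1213 mod 4 = 1, 117733 mod 4 = 1, so the flip contributes +1; sign now +1
(117733/1213): 117733 mod 1213 = 72, so (117733/1213) = (72/1213)
factor out 2^3: 72 = 2^3·9; with 1213 mod 8 = 5, (2/1213) = -1; sign now -1; continue with (9/1213)
flip (9/1213) -> (1213/9): both odd, 9 mod 4 = 1, 1213 mod 4 = 1, so the flip contributes +1; sign now -1
(1213/9): 1213 mod 9 = 7, so (1213/9) = (7/9)
flip (7/9) -> (9/7): both odd, 7 mod 4 = 3, 9 mod 4 = 1, so the flip contributes +1; sign now -1
(9/7): 9 mod 7 = 2, so (9/7) = (2/7)
factor out 2^1: 2 = 2^1·1; with 7 mod 8 = 7, (2/7) = +1; sign now -1; continue with (1/7)
reached (1/7) = 1, so the symbol is -1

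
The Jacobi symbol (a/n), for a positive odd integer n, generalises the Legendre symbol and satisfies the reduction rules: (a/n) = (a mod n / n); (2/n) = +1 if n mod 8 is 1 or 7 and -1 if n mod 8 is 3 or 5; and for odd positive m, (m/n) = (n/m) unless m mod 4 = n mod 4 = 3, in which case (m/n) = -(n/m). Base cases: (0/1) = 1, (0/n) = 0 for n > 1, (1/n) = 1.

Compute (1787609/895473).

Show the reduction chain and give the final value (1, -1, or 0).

1

(1787609/895473): 1787609 mod 895473 = 892136, so (1787609/895473) = (892136/895473)
factor out 2^3: 892136 = 2^3·111517; with 895473 mod 8 = 1, (2/895473) = +1; sign now +1; continue with (111517/895473)
flip (111517/895473) -> (895473/111517): both odd, 111517 mod 4 = 1, 895473 mod 4 = 1, so the flip contributes +1; sign now +1
(895473/111517): 895473 mod 111517 = 3337, so (895473/111517) = (3337/111517)
flip (3337/111517) -> (111517/3337): both odd, 3337 mod 4 = 1, 111517 mod 4 = 1, so the flip contributes +1; sign now +1
(111517/3337): 111517 mod 3337 = 1396, so (111517/3337) = (1396/3337)
factor out 2^2: 1396 = 2^2·349; with 3337 mod 8 = 1, (2/3337) = +1; sign now +1; continue with (349/3337)
flip (349/3337) -> (3337/349): both odd, 349 mod 4 = 1, 3337 mod 4 = 1, so the flip contributes +1; sign now +1
(3337/349): 3337 mod 349 = 196, so (3337/349) = (196/349)
factor out 2^2: 196 = 2^2·49; with 349 mod 8 = 5, (2/349) = -1; sign now +1; continue with (49/349)
flip (49/349) -> (349/49): both odd, 49 mod 4 = 1, 349 mod 4 = 1, so the flip contributes +1; sign now +1
(349/49): 349 mod 49 = 6, so (349/49) = (6/49)
factor out 2^1: 6 = 2^1·3; with 49 mod 8 = 1, (2/49) = +1; sign now +1; continue with (3/49)
flip (3/49) -> (49/3): both odd, 3 mod 4 = 3, 49 mod 4 = 1, so the flip contributes +1; sign now +1
(49/3): 49 mod 3 = 1, so (49/3) = (1/3)
reached (1/3) = 1, so the symbol is +1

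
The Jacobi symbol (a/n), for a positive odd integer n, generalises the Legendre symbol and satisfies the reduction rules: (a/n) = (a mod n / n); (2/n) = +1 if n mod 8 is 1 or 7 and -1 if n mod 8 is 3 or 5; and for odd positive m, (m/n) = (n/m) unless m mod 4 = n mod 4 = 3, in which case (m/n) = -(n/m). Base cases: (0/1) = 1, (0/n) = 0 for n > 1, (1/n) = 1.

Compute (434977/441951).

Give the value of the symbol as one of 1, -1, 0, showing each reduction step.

flip (434977/441951) -> (441951/434977): both odd, 434977 mod 4 = 1, 441951 mod 4 = 3, so the flip contributes +1; sign now +1
(441951/434977): 441951 mod 434977 = 6974, so (441951/434977) = (6974/434977)
factor out 2^1: 6974 = 2^1·3487; with 434977 mod 8 = 1, (2/434977) = +1; sign now +1; continue with (3487/434977)
flip (3487/434977) -> (434977/3487): both odd, 3487 mod 4 = 3, 434977 mod 4 = 1, so the flip contributes +1; sign now +1
(434977/3487): 434977 mod 3487 = 2589, so (434977/3487) = (2589/3487)
flip (2589/3487) -> (3487/2589): both odd, 2589 mod 4 = 1, 3487 mod 4 = 3, so the flip contributes +1; sign now +1
(3487/2589): 3487 mod 2589 = 898, so (3487/2589) = (898/2589)
factor out 2^1: 898 = 2^1·449; with 2589 mod 8 = 5, (2/2589) = -1; sign now -1; continue with (449/2589)
flip (449/2589) -> (2589/449): both odd, 449 mod 4 = 1, 2589 mod 4 = 1, so the flip contributes +1; sign now -1
(2589/449): 2589 mod 449 = 344, so (2589/449) = (344/449)
factor out 2^3: 344 = 2^3·43; with 449 mod 8 = 1, (2/449) = +1; sign now -1; continue with (43/449)
flip (43/449) -> (449/43): both odd, 43 mod 4 = 3, 449 mod 4 = 1, so the flip contributes +1; sign now -1
(449/43): 449 mod 43 = 19, so (449/43) = (19/43)
flip (19/43) -> (43/19): both odd, 19 mod 4 = 3, 43 mod 4 = 3, so the flip contributes -1; sign now +1
(43/19): 43 mod 19 = 5, so (43/19) = (5/19)
flip (5/19) -> (19/5): both odd, 5 mod 4 = 1, 19 mod 4 = 3, so the flip contributes +1; sign now +1
(19/5): 19 mod 5 = 4, so (19/5) = (4/5)
factor out 2^2: 4 = 2^2·1; with 5 mod 8 = 5, (2/5) = -1; sign now +1; continue with (1/5)
reached (1/5) = 1, so the symbol is +1

1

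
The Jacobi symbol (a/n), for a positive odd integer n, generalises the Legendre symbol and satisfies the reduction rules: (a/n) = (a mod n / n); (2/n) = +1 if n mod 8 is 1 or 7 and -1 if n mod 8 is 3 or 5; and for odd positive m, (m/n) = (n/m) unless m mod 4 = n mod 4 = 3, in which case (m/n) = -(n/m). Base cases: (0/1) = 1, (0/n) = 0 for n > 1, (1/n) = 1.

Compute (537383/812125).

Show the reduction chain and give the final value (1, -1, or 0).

1

reciprocity: (537383/812125) = +1·(812125/537383) since 537383 mod 4 = 3, 812125 mod 4 = 1; sign now +1
(812125/537383) = (274742/537383)   [reduce mod 537383]
274742 = 2^1·137371; (2/537383) = +1 since 537383 mod 8 = 7, so (274742/537383) = (+1)^1·(137371/537383); sign now +1
reciprocity: (137371/537383) = -1·(537383/137371) since 137371 mod 4 = 3, 537383 mod 4 = 3; sign now -1
(537383/137371) = (125270/137371)   [reduce mod 137371]
125270 = 2^1·62635; (2/137371) = -1 since 137371 mod 8 = 3, so (125270/137371) = (-1)^1·(62635/137371); sign now +1
reciprocity: (62635/137371) = -1·(137371/62635) since 62635 mod 4 = 3, 137371 mod 4 = 3; sign now -1
(137371/62635) = (12101/62635)   [reduce mod 62635]
reciprocity: (12101/62635) = +1·(62635/12101) since 12101 mod 4 = 1, 62635 mod 4 = 3; sign now -1
(62635/12101) = (2130/12101)   [reduce mod 12101]
2130 = 2^1·1065; (2/12101) = -1 since 12101 mod 8 = 5, so (2130/12101) = (-1)^1·(1065/12101); sign now +1
reciprocity: (1065/12101) = +1·(12101/1065) since 1065 mod 4 = 1, 12101 mod 4 = 1; sign now +1
(12101/1065) = (386/1065)   [reduce mod 1065]
386 = 2^1·193; (2/1065) = +1 since 1065 mod 8 = 1, so (386/1065) = (+1)^1·(193/1065); sign now +1
reciprocity: (193/1065) = +1·(1065/193) since 193 mod 4 = 1, 1065 mod 4 = 1; sign now +1
(1065/193) = (100/193)   [reduce mod 193]
100 = 2^2·25; (2/193) = +1 since 193 mod 8 = 1, so (100/193) = (+1)^2·(25/193); sign now +1
reciprocity: (25/193) = +1·(193/25) since 25 mod 4 = 1, 193 mod 4 = 1; sign now +1
(193/25) = (18/25)   [reduce mod 25]
18 = 2^1·9; (2/25) = +1 since 25 mod 8 = 1, so (18/25) = (+1)^1·(9/25); sign now +1
reciprocity: (9/25) = +1·(25/9) since 9 mod 4 = 1, 25 mod 4 = 1; sign now +1
(25/9) = (7/9)   [reduce mod 9]
reciprocity: (7/9) = +1·(9/7) since 7 mod 4 = 3, 9 mod 4 = 1; sign now +1
(9/7) = (2/7)   [reduce mod 7]
2 = 2^1·1; (2/7) = +1 since 7 mod 8 = 7, so (2/7) = (+1)^1·(1/7); sign now +1
(1/7) = 1; final value = sign = +1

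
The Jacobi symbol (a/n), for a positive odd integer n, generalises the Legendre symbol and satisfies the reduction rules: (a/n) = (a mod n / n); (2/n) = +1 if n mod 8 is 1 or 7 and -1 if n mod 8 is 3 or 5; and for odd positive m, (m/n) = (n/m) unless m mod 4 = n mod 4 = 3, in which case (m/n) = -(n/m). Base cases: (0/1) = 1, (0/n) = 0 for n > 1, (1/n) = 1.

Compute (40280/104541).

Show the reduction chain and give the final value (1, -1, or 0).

1

factor out 2^3: 40280 = 2^3·5035; with 104541 mod 8 = 5, (2/104541) = -1; sign now -1; continue with (5035/104541)
flip (5035/104541) -> (104541/5035): both odd, 5035 mod 4 = 3, 104541 mod 4 = 1, so the flip contributes +1; sign now -1
(104541/5035): 104541 mod 5035 = 3841, so (104541/5035) = (3841/5035)
flip (3841/5035) -> (5035/3841): both odd, 3841 mod 4 = 1, 5035 mod 4 = 3, so the flip contributes +1; sign now -1
(5035/3841): 5035 mod 3841 = 1194, so (5035/3841) = (1194/3841)
factor out 2^1: 1194 = 2^1·597; with 3841 mod 8 = 1, (2/3841) = +1; sign now -1; continue with (597/3841)
flip (597/3841) -> (3841/597): both odd, 597 mod 4 = 1, 3841 mod 4 = 1, so the flip contributes +1; sign now -1
(3841/597): 3841 mod 597 = 259, so (3841/597) = (259/597)
flip (259/597) -> (597/259): both odd, 259 mod 4 = 3, 597 mod 4 = 1, so the flip contributes +1; sign now -1
(597/259): 597 mod 259 = 79, so (597/259) = (79/259)
flip (79/259) -> (259/79): both odd, 79 mod 4 = 3, 259 mod 4 = 3, so the flip contributes -1; sign now +1
(259/79): 259 mod 79 = 22, so (259/79) = (22/79)
factor out 2^1: 22 = 2^1·11; with 79 mod 8 = 7, (2/79) = +1; sign now +1; continue with (11/79)
flip (11/79) -> (79/11): both odd, 11 mod 4 = 3, 79 mod 4 = 3, so the flip contributes -1; sign now -1
(79/11): 79 mod 11 = 2, so (79/11) = (2/11)
factor out 2^1: 2 = 2^1·1; with 11 mod 8 = 3, (2/11) = -1; sign now +1; continue with (1/11)
reached (1/11) = 1, so the symbol is +1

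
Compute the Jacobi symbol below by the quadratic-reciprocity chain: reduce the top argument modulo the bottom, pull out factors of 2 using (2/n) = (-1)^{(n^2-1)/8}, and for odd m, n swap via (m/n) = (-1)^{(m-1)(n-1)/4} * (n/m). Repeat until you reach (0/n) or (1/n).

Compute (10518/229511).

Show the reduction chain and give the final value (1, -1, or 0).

1

10518 = 2^1·5259; (2/229511) = +1 since 229511 mod 8 = 7, so (10518/229511) = (+1)^1·(5259/229511); sign now +1
reciprocity: (5259/229511) = -1·(229511/5259) since 5259 mod 4 = 3, 229511 mod 4 = 3; sign now -1
(229511/5259) = (3374/5259)   [reduce mod 5259]
3374 = 2^1·1687; (2/5259) = -1 since 5259 mod 8 = 3, so (3374/5259) = (-1)^1·(1687/5259); sign now +1
reciprocity: (1687/5259) = -1·(5259/1687) since 1687 mod 4 = 3, 5259 mod 4 = 3; sign now -1
(5259/1687) = (198/1687)   [reduce mod 1687]
198 = 2^1·99; (2/1687) = +1 since 1687 mod 8 = 7, so (198/1687) = (+1)^1·(99/1687); sign now -1
reciprocity: (99/1687) = -1·(1687/99) since 99 mod 4 = 3, 1687 mod 4 = 3; sign now +1
(1687/99) = (4/99)   [reduce mod 99]
4 = 2^2·1; (2/99) = -1 since 99 mod 8 = 3, so (4/99) = (-1)^2·(1/99); sign now +1
(1/99) = 1; final value = sign = +1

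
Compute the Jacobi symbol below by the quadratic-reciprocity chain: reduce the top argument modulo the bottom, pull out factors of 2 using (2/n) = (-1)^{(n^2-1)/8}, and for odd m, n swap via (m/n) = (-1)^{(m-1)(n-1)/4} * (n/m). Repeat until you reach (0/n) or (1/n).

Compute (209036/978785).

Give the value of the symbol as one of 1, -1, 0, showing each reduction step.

factor out 2^2: 209036 = 2^2·52259; with 978785 mod 8 = 1, (2/978785) = +1; sign now +1; continue with (52259/978785)
flip (52259/978785) -> (978785/52259): both odd, 52259 mod 4 = 3, 978785 mod 4 = 1, so the flip contributes +1; sign now +1
(978785/52259): 978785 mod 52259 = 38123, so (978785/52259) = (38123/52259)
flip (38123/52259) -> (52259/38123): both odd, 38123 mod 4 = 3, 52259 mod 4 = 3, so the flip contributes -1; sign now -1
(52259/38123): 52259 mod 38123 = 14136, so (52259/38123) = (14136/38123)
factor out 2^3: 14136 = 2^3·1767; with 38123 mod 8 = 3, (2/38123) = -1; sign now +1; continue with (1767/38123)
flip (1767/38123) -> (38123/1767): both odd, 1767 mod 4 = 3, 38123 mod 4 = 3, so the flip contributes -1; sign now -1
(38123/1767): 38123 mod 1767 = 1016, so (38123/1767) = (1016/1767)
factor out 2^3: 1016 = 2^3·127; with 1767 mod 8 = 7, (2/1767) = +1; sign now -1; continue with (127/1767)
flip (127/1767) -> (1767/127): both odd, 127 mod 4 = 3, 1767 mod 4 = 3, so the flip contributes -1; sign now +1
(1767/127): 1767 mod 127 = 116, so (1767/127) = (116/127)
factor out 2^2: 116 = 2^2·29; with 127 mod 8 = 7, (2/127) = +1; sign now +1; continue with (29/127)
flip (29/127) -> (127/29): both odd, 29 mod 4 = 1, 127 mod 4 = 3, so the flip contributes +1; sign now +1
(127/29): 127 mod 29 = 11, so (127/29) = (11/29)
flip (11/29) -> (29/11): both odd, 11 mod 4 = 3, 29 mod 4 = 1, so the flip contributes +1; sign now +1
(29/11): 29 mod 11 = 7, so (29/11) = (7/11)
flip (7/11) -> (11/7): both odd, 7 mod 4 = 3, 11 mod 4 = 3, so the flip contributes -1; sign now -1
(11/7): 11 mod 7 = 4, so (11/7) = (4/7)
factor out 2^2: 4 = 2^2·1; with 7 mod 8 = 7, (2/7) = +1; sign now -1; continue with (1/7)
reached (1/7) = 1, so the symbol is -1

-1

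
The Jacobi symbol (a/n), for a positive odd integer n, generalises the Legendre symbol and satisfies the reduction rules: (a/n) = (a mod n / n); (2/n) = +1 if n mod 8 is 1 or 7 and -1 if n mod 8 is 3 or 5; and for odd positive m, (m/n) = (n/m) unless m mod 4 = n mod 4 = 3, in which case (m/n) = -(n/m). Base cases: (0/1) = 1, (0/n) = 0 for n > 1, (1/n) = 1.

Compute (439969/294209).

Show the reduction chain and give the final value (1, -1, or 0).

1

(439969/294209): 439969 mod 294209 = 145760, so (439969/294209) = (145760/294209)
factor out 2^5: 145760 = 2^5·4555; with 294209 mod 8 = 1, (2/294209) = +1; sign now +1; continue with (4555/294209)
flip (4555/294209) -> (294209/4555): both odd, 4555 mod 4 = 3, 294209 mod 4 = 1, so the flip contributes +1; sign now +1
(294209/4555): 294209 mod 4555 = 2689, so (294209/4555) = (2689/4555)
flip (2689/4555) -> (4555/2689): both odd, 2689 mod 4 = 1, 4555 mod 4 = 3, so the flip contributes +1; sign now +1
(4555/2689): 4555 mod 2689 = 1866, so (4555/2689) = (1866/2689)
factor out 2^1: 1866 = 2^1·933; with 2689 mod 8 = 1, (2/2689) = +1; sign now +1; continue with (933/2689)
flip (933/2689) -> (2689/933): both odd, 933 mod 4 = 1, 2689 mod 4 = 1, so the flip contributes +1; sign now +1
(2689/933): 2689 mod 933 = 823, so (2689/933) = (823/933)
flip (823/933) -> (933/823): both odd, 823 mod 4 = 3, 933 mod 4 = 1, so the flip contributes +1; sign now +1
(933/823): 933 mod 823 = 110, so (933/823) = (110/823)
factor out 2^1: 110 = 2^1·55; with 823 mod 8 = 7, (2/823) = +1; sign now +1; continue with (55/823)
flip (55/823) -> (823/55): both odd, 55 mod 4 = 3, 823 mod 4 = 3, so the flip contributes -1; sign now -1
(823/55): 823 mod 55 = 53, so (823/55) = (53/55)
flip (53/55) -> (55/53): both odd, 53 mod 4 = 1, 55 mod 4 = 3, so the flip contributes +1; sign now -1
(55/53): 55 mod 53 = 2, so (55/53) = (2/53)
factor out 2^1: 2 = 2^1·1; with 53 mod 8 = 5, (2/53) = -1; sign now +1; continue with (1/53)
reached (1/53) = 1, so the symbol is +1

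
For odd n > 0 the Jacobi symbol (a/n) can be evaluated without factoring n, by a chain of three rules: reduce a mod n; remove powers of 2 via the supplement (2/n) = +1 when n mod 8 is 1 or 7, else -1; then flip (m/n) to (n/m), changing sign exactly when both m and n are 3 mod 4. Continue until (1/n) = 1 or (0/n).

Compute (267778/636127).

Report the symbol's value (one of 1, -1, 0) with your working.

0

factor out 2^1: 267778 = 2^1·133889; with 636127 mod 8 = 7, (2/636127) = +1; sign now +1; continue with (133889/636127)
flip (133889/636127) -> (636127/133889): both odd, 133889 mod 4 = 1, 636127 mod 4 = 3, so the flip contributes +1; sign now +1
(636127/133889): 636127 mod 133889 = 100571, so (636127/133889) = (100571/133889)
flip (100571/133889) -> (133889/100571): both odd, 100571 mod 4 = 3, 133889 mod 4 = 1, so the flip contributes +1; sign now +1
(133889/100571): 133889 mod 100571 = 33318, so (133889/100571) = (33318/100571)
factor out 2^1: 33318 = 2^1·16659; with 100571 mod 8 = 3, (2/100571) = -1; sign now -1; continue with (16659/100571)
flip (16659/100571) -> (100571/16659): both odd, 16659 mod 4 = 3, 100571 mod 4 = 3, so the flip contributes -1; sign now +1
(100571/16659): 100571 mod 16659 = 617, so (100571/16659) = (617/16659)
flip (617/16659) -> (16659/617): both odd, 617 mod 4 = 1, 16659 mod 4 = 3, so the flip contributes +1; sign now +1
(16659/617): 16659 mod 617 = 0, so (16659/617) = (0/617)
reached (0/617); gcd(a, n) > 1, so (0/617) = 0 and the symbol is 0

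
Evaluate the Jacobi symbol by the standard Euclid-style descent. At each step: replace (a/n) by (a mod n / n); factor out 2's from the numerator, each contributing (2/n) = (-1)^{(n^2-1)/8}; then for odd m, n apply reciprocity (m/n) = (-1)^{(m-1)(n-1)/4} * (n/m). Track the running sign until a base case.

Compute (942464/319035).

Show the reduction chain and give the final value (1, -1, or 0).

-1

(942464/319035): 942464 mod 319035 = 304394, so (942464/319035) = (304394/319035)
factor out 2^1: 304394 = 2^1·152197; with 319035 mod 8 = 3, (2/319035) = -1; sign now -1; continue with (152197/319035)
flip (152197/319035) -> (319035/152197): both odd, 152197 mod 4 = 1, 319035 mod 4 = 3, so the flip contributes +1; sign now -1
(319035/152197): 319035 mod 152197 = 14641, so (319035/152197) = (14641/152197)
flip (14641/152197) -> (152197/14641): both odd, 14641 mod 4 = 1, 152197 mod 4 = 1, so the flip contributes +1; sign now -1
(152197/14641): 152197 mod 14641 = 5787, so (152197/14641) = (5787/14641)
flip (5787/14641) -> (14641/5787): both odd, 5787 mod 4 = 3, 14641 mod 4 = 1, so the flip contributes +1; sign now -1
(14641/5787): 14641 mod 5787 = 3067, so (14641/5787) = (3067/5787)
flip (3067/5787) -> (5787/3067): both odd, 3067 mod 4 = 3, 5787 mod 4 = 3, so the flip contributes -1; sign now +1
(5787/3067): 5787 mod 3067 = 2720, so (5787/3067) = (2720/3067)
factor out 2^5: 2720 = 2^5·85; with 3067 mod 8 = 3, (2/3067) = -1; sign now -1; continue with (85/3067)
flip (85/3067) -> (3067/85): both odd, 85 mod 4 = 1, 3067 mod 4 = 3, so the flip contributes +1; sign now -1
(3067/85): 3067 mod 85 = 7, so (3067/85) = (7/85)
flip (7/85) -> (85/7): both odd, 7 mod 4 = 3, 85 mod 4 = 1, so the flip contributes +1; sign now -1
(85/7): 85 mod 7 = 1, so (85/7) = (1/7)
reached (1/7) = 1, so the symbol is -1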